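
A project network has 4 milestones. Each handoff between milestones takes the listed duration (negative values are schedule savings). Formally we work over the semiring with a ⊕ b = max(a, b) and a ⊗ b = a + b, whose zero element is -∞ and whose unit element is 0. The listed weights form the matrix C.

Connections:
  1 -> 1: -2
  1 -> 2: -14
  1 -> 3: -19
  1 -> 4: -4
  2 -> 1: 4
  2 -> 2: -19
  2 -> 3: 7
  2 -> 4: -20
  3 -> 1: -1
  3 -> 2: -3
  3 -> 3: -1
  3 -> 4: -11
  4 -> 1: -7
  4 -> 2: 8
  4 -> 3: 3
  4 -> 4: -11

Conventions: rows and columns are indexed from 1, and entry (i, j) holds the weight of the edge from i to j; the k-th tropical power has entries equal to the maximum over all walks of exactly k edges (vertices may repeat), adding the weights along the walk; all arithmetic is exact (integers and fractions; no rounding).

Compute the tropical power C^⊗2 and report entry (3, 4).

C^⊗2:
  [-4, 4, -1, -6]
  [6, 4, 6, 0]
  [1, -3, 4, -5]
  [12, 0, 15, -8]
Key observation: the optimum is the walk 3->1->4, with weight (-1) + (-4) = -5.
Optimal value attained by: walk 3->1->4.
Answer: (C^⊗2)[3][4] = -5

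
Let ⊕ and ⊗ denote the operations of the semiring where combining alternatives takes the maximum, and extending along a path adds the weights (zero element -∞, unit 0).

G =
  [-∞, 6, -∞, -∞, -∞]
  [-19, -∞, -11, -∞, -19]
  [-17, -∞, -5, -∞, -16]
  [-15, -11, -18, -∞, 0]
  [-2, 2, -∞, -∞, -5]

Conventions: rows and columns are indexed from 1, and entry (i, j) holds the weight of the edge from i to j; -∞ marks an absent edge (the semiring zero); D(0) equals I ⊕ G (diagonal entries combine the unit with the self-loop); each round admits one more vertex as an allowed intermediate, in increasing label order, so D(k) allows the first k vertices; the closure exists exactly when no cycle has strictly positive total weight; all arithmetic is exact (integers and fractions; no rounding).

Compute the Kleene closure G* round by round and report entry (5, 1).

D(0):
  [0, 6, -∞, -∞, -∞]
  [-19, 0, -11, -∞, -19]
  [-17, -∞, 0, -∞, -16]
  [-15, -11, -18, 0, 0]
  [-2, 2, -∞, -∞, 0]
D(1):
  [0, 6, -∞, -∞, -∞]
  [-19, 0, -11, -∞, -19]
  [-17, -11, 0, -∞, -16]
  [-15, -9, -18, 0, 0]
  [-2, 4, -∞, -∞, 0]
D(2):
  [0, 6, -5, -∞, -13]
  [-19, 0, -11, -∞, -19]
  [-17, -11, 0, -∞, -16]
  [-15, -9, -18, 0, 0]
  [-2, 4, -7, -∞, 0]
D(3):
  [0, 6, -5, -∞, -13]
  [-19, 0, -11, -∞, -19]
  [-17, -11, 0, -∞, -16]
  [-15, -9, -18, 0, 0]
  [-2, 4, -7, -∞, 0]
D(4):
  [0, 6, -5, -∞, -13]
  [-19, 0, -11, -∞, -19]
  [-17, -11, 0, -∞, -16]
  [-15, -9, -18, 0, 0]
  [-2, 4, -7, -∞, 0]
D(5):
  [0, 6, -5, -∞, -13]
  [-19, 0, -11, -∞, -19]
  [-17, -11, 0, -∞, -16]
  [-2, 4, -7, 0, 0]
  [-2, 4, -7, -∞, 0]
Answer: G*[5][1] = -2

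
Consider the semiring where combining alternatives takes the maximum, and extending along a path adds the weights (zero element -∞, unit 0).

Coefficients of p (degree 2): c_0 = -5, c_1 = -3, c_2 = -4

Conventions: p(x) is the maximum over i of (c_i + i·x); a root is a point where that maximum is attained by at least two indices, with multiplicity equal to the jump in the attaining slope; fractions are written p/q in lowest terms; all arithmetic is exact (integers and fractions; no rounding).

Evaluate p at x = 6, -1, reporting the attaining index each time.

p(6) = max(-5+0·6=-5, -3+1·6=3, -4+2·6=8) = 8 (attained by i=2)
p(-1) = max(-5+0·(-1)=-5, -3+1·(-1)=-4, -4+2·(-1)=-6) = -4 (attained by i=1)
Answer: p(6) = 8; p(-1) = -4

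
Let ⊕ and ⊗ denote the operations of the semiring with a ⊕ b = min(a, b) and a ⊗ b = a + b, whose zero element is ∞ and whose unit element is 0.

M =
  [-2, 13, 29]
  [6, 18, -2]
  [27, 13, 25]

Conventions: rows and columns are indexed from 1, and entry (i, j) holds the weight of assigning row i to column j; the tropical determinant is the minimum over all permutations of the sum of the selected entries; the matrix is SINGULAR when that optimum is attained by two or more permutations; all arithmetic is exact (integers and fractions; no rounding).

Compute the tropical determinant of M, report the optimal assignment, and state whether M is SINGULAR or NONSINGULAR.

σ = (1, 2, 3): (-2) + 18 + 25 = 41
σ = (1, 3, 2): (-2) + (-2) + 13 = 9
σ = (2, 1, 3): 13 + 6 + 25 = 44
σ = (2, 3, 1): 13 + (-2) + 27 = 38
σ = (3, 1, 2): 29 + 6 + 13 = 48
σ = (3, 2, 1): 29 + 18 + 27 = 74
Optimal value attained by: σ = (1, 3, 2).
Answer: det⊕(M) = 9; verdict: NONSINGULAR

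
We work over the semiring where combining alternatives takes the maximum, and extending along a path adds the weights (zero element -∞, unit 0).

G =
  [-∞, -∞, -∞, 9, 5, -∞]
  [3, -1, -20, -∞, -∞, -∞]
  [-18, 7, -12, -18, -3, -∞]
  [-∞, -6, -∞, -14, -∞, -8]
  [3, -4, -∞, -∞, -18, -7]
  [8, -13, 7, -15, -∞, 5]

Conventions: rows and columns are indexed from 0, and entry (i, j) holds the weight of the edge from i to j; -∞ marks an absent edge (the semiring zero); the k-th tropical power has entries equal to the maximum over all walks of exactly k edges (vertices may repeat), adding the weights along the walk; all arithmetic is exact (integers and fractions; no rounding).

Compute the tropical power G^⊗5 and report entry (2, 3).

G^⊗2:
  [8, 3, -∞, -5, -13, 1]
  [2, -2, -21, 12, 8, -∞]
  [10, 6, -13, -9, -13, -10]
  [0, -7, -1, -23, -∞, -3]
  [1, -5, 0, 12, 8, -2]
  [13, 14, 12, 17, 13, 10]
G^⊗3:
  [9, 2, 8, 17, 13, 6]
  [11, 6, -22, 11, 7, 4]
  [9, 5, -3, 19, 15, -5]
  [5, 6, 4, 9, 5, 2]
  [11, 7, 5, 10, 6, 4]
  [18, 19, 17, 22, 18, 15]
G^⊗4:
  [16, 15, 13, 18, 14, 11]
  [12, 5, 11, 20, 16, 9]
  [18, 13, 2, 18, 14, 11]
  [10, 11, 9, 14, 10, 7]
  [12, 12, 11, 20, 16, 9]
  [23, 24, 22, 27, 23, 20]
G^⊗5:
  [19, 20, 18, 25, 21, 16]
  [19, 18, 16, 21, 17, 14]
  [19, 12, 18, 27, 23, 16]
  [15, 16, 14, 19, 15, 12]
  [19, 18, 16, 21, 17, 14]
  [28, 29, 27, 32, 28, 25]
Key observation: the optimum is the walk 2->1->0->4->0->3, with weight 7 + 3 + 5 + 3 + 9 = 27.
Optimal value attained by: walk 2->1->0->4->0->3.
Answer: (G^⊗5)[2][3] = 27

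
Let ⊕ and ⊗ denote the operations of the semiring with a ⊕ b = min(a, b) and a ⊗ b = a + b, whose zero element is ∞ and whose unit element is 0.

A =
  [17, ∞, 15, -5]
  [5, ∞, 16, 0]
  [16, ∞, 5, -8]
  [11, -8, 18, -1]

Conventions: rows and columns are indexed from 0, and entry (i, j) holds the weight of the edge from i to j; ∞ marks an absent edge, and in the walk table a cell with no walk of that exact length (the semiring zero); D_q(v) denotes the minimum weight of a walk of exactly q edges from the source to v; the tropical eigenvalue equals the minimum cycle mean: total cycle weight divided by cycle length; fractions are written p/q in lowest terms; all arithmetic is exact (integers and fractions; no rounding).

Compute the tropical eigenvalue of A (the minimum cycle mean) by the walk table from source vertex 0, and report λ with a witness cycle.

q=0: [0, ∞, ∞, ∞]
q=1: [17, ∞, 15, -5]
q=2: [6, -13, 13, -6]
q=3: [-8, -14, 3, -13]
q=4: [-9, -21, 2, -14]
Optimal cycle mean attained by: cycle 1->3->1, total 0 + (-8), length 2.
Answer: λ = -4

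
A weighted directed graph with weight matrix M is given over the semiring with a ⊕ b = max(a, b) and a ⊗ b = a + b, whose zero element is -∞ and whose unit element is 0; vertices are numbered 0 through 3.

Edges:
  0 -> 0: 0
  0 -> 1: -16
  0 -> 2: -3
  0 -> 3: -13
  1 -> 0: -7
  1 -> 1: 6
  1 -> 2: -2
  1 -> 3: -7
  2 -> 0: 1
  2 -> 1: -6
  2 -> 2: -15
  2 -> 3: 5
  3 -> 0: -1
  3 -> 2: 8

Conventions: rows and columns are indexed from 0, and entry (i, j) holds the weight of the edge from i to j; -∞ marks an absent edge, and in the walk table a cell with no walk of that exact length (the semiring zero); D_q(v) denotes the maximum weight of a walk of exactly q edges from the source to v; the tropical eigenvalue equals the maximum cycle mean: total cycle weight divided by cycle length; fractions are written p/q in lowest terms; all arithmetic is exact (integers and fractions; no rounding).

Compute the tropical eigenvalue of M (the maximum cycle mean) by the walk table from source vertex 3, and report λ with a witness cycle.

q=0: [-∞, -∞, -∞, 0]
q=1: [-1, -∞, 8, -∞]
q=2: [9, 2, -4, 13]
q=3: [12, 8, 21, 1]
q=4: [22, 15, 9, 26]
Optimal cycle mean attained by: cycle 2->3->2, total 5 + 8, length 2.
Answer: λ = 13/2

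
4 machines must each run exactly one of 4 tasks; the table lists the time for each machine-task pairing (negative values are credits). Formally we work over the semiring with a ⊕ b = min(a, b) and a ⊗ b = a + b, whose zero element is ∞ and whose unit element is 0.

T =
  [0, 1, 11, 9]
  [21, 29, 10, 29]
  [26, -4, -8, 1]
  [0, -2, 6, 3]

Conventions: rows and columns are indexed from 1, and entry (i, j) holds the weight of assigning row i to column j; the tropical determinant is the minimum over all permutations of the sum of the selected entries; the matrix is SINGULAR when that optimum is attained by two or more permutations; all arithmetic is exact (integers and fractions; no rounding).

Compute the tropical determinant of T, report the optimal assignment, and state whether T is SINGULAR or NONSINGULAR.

σ = (1, 2, 3, 4): 0 + 29 + (-8) + 3 = 24
σ = (1, 2, 4, 3): 0 + 29 + 1 + 6 = 36
σ = (1, 3, 2, 4): 0 + 10 + (-4) + 3 = 9
σ = (1, 3, 4, 2): 0 + 10 + 1 + (-2) = 9
σ = (1, 4, 2, 3): 0 + 29 + (-4) + 6 = 31
σ = (1, 4, 3, 2): 0 + 29 + (-8) + (-2) = 19
σ = (2, 1, 3, 4): 1 + 21 + (-8) + 3 = 17
σ = (2, 1, 4, 3): 1 + 21 + 1 + 6 = 29
σ = (2, 3, 1, 4): 1 + 10 + 26 + 3 = 40
σ = (2, 3, 4, 1): 1 + 10 + 1 + 0 = 12
σ = (2, 4, 1, 3): 1 + 29 + 26 + 6 = 62
σ = (2, 4, 3, 1): 1 + 29 + (-8) + 0 = 22
σ = (3, 1, 2, 4): 11 + 21 + (-4) + 3 = 31
σ = (3, 1, 4, 2): 11 + 21 + 1 + (-2) = 31
σ = (3, 2, 1, 4): 11 + 29 + 26 + 3 = 69
σ = (3, 2, 4, 1): 11 + 29 + 1 + 0 = 41
σ = (3, 4, 1, 2): 11 + 29 + 26 + (-2) = 64
σ = (3, 4, 2, 1): 11 + 29 + (-4) + 0 = 36
σ = (4, 1, 2, 3): 9 + 21 + (-4) + 6 = 32
σ = (4, 1, 3, 2): 9 + 21 + (-8) + (-2) = 20
σ = (4, 2, 1, 3): 9 + 29 + 26 + 6 = 70
σ = (4, 2, 3, 1): 9 + 29 + (-8) + 0 = 30
σ = (4, 3, 1, 2): 9 + 10 + 26 + (-2) = 43
σ = (4, 3, 2, 1): 9 + 10 + (-4) + 0 = 15
Optimal value attained by: σ = (1, 3, 2, 4).
Answer: det⊕(T) = 9; verdict: SINGULAR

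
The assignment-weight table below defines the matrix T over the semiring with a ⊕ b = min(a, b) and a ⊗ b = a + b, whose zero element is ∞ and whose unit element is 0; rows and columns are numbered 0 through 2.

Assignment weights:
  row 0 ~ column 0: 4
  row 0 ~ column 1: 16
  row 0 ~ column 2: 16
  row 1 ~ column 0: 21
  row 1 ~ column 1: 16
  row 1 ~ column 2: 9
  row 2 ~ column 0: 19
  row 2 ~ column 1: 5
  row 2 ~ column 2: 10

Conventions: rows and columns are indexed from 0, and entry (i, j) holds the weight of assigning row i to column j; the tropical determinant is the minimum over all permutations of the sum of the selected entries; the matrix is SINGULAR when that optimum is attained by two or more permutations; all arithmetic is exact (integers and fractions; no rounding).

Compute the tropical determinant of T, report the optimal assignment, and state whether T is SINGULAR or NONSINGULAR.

σ = (0, 1, 2): 4 + 16 + 10 = 30
σ = (0, 2, 1): 4 + 9 + 5 = 18
σ = (1, 0, 2): 16 + 21 + 10 = 47
σ = (1, 2, 0): 16 + 9 + 19 = 44
σ = (2, 0, 1): 16 + 21 + 5 = 42
σ = (2, 1, 0): 16 + 16 + 19 = 51
Optimal value attained by: σ = (0, 2, 1).
Answer: det⊕(T) = 18; verdict: NONSINGULAR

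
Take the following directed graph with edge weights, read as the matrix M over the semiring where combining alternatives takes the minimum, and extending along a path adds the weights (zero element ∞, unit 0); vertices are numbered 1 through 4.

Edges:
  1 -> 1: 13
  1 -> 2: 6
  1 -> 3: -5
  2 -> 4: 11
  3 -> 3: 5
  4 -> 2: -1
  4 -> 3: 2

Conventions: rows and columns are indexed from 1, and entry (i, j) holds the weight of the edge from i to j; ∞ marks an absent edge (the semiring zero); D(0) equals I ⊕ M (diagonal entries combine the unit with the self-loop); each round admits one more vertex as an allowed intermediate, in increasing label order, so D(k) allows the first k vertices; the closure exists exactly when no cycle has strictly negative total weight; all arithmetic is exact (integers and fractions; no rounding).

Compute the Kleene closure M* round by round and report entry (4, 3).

D(0):
  [0, 6, -5, ∞]
  [∞, 0, ∞, 11]
  [∞, ∞, 0, ∞]
  [∞, -1, 2, 0]
D(1):
  [0, 6, -5, ∞]
  [∞, 0, ∞, 11]
  [∞, ∞, 0, ∞]
  [∞, -1, 2, 0]
D(2):
  [0, 6, -5, 17]
  [∞, 0, ∞, 11]
  [∞, ∞, 0, ∞]
  [∞, -1, 2, 0]
D(3):
  [0, 6, -5, 17]
  [∞, 0, ∞, 11]
  [∞, ∞, 0, ∞]
  [∞, -1, 2, 0]
D(4):
  [0, 6, -5, 17]
  [∞, 0, 13, 11]
  [∞, ∞, 0, ∞]
  [∞, -1, 2, 0]
Answer: M*[4][3] = 2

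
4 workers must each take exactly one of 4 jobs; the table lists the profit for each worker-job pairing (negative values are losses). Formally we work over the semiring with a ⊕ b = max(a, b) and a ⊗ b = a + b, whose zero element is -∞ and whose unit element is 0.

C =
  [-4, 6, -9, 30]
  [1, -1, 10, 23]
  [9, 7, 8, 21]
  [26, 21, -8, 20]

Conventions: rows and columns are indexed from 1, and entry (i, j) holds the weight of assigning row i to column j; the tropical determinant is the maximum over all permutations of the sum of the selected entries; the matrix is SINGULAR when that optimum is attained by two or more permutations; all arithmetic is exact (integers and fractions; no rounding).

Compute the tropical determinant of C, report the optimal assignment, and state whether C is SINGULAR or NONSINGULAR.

σ = (1, 2, 3, 4): (-4) + (-1) + 8 + 20 = 23
σ = (1, 2, 4, 3): (-4) + (-1) + 21 + (-8) = 8
σ = (1, 3, 2, 4): (-4) + 10 + 7 + 20 = 33
σ = (1, 3, 4, 2): (-4) + 10 + 21 + 21 = 48
σ = (1, 4, 2, 3): (-4) + 23 + 7 + (-8) = 18
σ = (1, 4, 3, 2): (-4) + 23 + 8 + 21 = 48
σ = (2, 1, 3, 4): 6 + 1 + 8 + 20 = 35
σ = (2, 1, 4, 3): 6 + 1 + 21 + (-8) = 20
σ = (2, 3, 1, 4): 6 + 10 + 9 + 20 = 45
σ = (2, 3, 4, 1): 6 + 10 + 21 + 26 = 63
σ = (2, 4, 1, 3): 6 + 23 + 9 + (-8) = 30
σ = (2, 4, 3, 1): 6 + 23 + 8 + 26 = 63
σ = (3, 1, 2, 4): (-9) + 1 + 7 + 20 = 19
σ = (3, 1, 4, 2): (-9) + 1 + 21 + 21 = 34
σ = (3, 2, 1, 4): (-9) + (-1) + 9 + 20 = 19
σ = (3, 2, 4, 1): (-9) + (-1) + 21 + 26 = 37
σ = (3, 4, 1, 2): (-9) + 23 + 9 + 21 = 44
σ = (3, 4, 2, 1): (-9) + 23 + 7 + 26 = 47
σ = (4, 1, 2, 3): 30 + 1 + 7 + (-8) = 30
σ = (4, 1, 3, 2): 30 + 1 + 8 + 21 = 60
σ = (4, 2, 1, 3): 30 + (-1) + 9 + (-8) = 30
σ = (4, 2, 3, 1): 30 + (-1) + 8 + 26 = 63
σ = (4, 3, 1, 2): 30 + 10 + 9 + 21 = 70
σ = (4, 3, 2, 1): 30 + 10 + 7 + 26 = 73
Optimal value attained by: σ = (4, 3, 2, 1).
Answer: det⊕(C) = 73; verdict: NONSINGULAR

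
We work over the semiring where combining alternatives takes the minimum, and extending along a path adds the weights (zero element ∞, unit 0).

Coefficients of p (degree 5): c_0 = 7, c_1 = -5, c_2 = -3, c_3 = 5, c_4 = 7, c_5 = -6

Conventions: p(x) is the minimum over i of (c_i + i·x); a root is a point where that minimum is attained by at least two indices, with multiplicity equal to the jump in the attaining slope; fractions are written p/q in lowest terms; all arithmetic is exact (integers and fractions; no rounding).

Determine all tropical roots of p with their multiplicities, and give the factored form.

hull edge (i=0, c=7) to (i=1, c=-5): slope -12, span 1
hull edge (i=1, c=-5) to (i=5, c=-6): slope -1/4, span 4
Factored form: p(x) = -6 ⊗ (x ⊕ 1/4) ⊗ (x ⊕ 1/4) ⊗ (x ⊕ 1/4) ⊗ (x ⊕ 1/4) ⊗ (x ⊕ 12)
Answer: roots = 1/4 (mult 4), 12 (mult 1)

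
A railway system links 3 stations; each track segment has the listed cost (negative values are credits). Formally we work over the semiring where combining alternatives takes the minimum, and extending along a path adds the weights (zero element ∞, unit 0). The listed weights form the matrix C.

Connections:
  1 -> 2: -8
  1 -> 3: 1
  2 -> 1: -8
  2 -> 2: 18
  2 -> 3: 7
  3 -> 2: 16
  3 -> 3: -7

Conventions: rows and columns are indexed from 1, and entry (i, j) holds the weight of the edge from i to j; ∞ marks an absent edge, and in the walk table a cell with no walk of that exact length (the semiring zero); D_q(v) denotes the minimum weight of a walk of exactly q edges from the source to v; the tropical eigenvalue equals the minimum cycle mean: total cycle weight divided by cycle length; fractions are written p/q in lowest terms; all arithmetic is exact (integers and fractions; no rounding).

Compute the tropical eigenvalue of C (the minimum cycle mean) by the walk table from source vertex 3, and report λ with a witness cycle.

q=0: [∞, ∞, 0]
q=1: [∞, 16, -7]
q=2: [8, 9, -14]
q=3: [1, 0, -21]
Optimal cycle mean attained by: cycle 1->2->1, total (-8) + (-8), length 2.
Answer: λ = -8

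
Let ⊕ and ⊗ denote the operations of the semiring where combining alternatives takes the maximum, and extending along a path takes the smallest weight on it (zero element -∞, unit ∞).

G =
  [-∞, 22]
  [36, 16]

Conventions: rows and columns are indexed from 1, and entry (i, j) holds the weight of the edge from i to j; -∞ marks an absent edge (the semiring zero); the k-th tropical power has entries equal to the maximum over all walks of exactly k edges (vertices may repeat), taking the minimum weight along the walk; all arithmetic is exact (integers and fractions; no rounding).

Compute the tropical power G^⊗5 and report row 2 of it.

G^⊗2:
  [22, 16]
  [16, 22]
G^⊗3:
  [16, 22]
  [22, 16]
G^⊗4:
  [22, 16]
  [16, 22]
G^⊗5:
  [16, 22]
  [22, 16]
Answer: row 2 of G^⊗5 = [22, 16]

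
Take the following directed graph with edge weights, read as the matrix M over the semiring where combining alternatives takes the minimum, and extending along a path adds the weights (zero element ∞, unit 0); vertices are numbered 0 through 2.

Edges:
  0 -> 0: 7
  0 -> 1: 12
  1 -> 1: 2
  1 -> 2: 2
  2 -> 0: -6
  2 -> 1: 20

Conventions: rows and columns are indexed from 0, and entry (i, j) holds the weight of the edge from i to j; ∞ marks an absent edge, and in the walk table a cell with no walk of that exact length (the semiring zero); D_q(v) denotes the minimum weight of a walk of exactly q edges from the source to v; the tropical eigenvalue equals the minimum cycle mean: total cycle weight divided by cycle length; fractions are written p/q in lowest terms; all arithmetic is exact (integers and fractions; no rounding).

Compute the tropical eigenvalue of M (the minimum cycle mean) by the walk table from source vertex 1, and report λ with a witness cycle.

q=0: [∞, 0, ∞]
q=1: [∞, 2, 2]
q=2: [-4, 4, 4]
q=3: [-2, 6, 6]
Optimal cycle mean attained by: cycle 1->1, total 2, length 1.
Answer: λ = 2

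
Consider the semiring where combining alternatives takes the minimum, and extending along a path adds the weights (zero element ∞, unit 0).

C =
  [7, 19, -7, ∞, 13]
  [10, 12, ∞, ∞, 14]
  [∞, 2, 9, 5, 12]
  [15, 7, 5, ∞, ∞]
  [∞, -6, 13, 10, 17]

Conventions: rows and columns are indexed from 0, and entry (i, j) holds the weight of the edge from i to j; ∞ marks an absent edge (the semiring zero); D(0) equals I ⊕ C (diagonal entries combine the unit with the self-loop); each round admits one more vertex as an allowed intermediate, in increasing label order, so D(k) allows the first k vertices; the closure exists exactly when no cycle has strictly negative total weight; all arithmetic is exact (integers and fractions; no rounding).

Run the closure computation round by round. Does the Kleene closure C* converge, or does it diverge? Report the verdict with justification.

D(0):
  [0, 19, -7, ∞, 13]
  [10, 0, ∞, ∞, 14]
  [∞, 2, 0, 5, 12]
  [15, 7, 5, 0, ∞]
  [∞, -6, 13, 10, 0]
D(1):
  [0, 19, -7, ∞, 13]
  [10, 0, 3, ∞, 14]
  [∞, 2, 0, 5, 12]
  [15, 7, 5, 0, 28]
  [∞, -6, 13, 10, 0]
D(2):
  [0, 19, -7, ∞, 13]
  [10, 0, 3, ∞, 14]
  [12, 2, 0, 5, 12]
  [15, 7, 5, 0, 21]
  [4, -6, -3, 10, 0]
D(3):
  [0, -5, -7, -2, 5]
  [10, 0, 3, 8, 14]
  [12, 2, 0, 5, 12]
  [15, 7, 5, 0, 17]
  [4, -6, -3, 2, 0]
D(4):
  [0, -5, -7, -2, 5]
  [10, 0, 3, 8, 14]
  [12, 2, 0, 5, 12]
  [15, 7, 5, 0, 17]
  [4, -6, -3, 2, 0]
D(5):
  [0, -5, -7, -2, 5]
  [10, 0, 3, 8, 14]
  [12, 2, 0, 5, 12]
  [15, 7, 5, 0, 17]
  [4, -6, -3, 2, 0]
Key observation: every diagonal entry stays at the unit through all rounds, so no improving cycle exists.
Answer: CONVERGES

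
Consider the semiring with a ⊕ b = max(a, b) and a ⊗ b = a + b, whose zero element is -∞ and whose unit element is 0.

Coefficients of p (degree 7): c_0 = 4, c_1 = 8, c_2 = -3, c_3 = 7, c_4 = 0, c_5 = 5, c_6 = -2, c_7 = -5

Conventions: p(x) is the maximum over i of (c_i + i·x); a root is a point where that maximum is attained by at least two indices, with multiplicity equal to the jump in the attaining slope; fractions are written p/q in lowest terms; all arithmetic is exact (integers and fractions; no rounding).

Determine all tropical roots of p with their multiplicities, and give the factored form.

hull edge (i=0, c=4) to (i=1, c=8): slope 4, span 1
hull edge (i=1, c=8) to (i=3, c=7): slope -1/2, span 2
hull edge (i=3, c=7) to (i=5, c=5): slope -1, span 2
hull edge (i=5, c=5) to (i=7, c=-5): slope -5, span 2
Factored form: p(x) = -5 ⊗ (x ⊕ (-4)) ⊗ (x ⊕ 1/2) ⊗ (x ⊕ 1/2) ⊗ (x ⊕ 1) ⊗ (x ⊕ 1) ⊗ (x ⊕ 5) ⊗ (x ⊕ 5)
Answer: roots = -4 (mult 1), 1/2 (mult 2), 1 (mult 2), 5 (mult 2)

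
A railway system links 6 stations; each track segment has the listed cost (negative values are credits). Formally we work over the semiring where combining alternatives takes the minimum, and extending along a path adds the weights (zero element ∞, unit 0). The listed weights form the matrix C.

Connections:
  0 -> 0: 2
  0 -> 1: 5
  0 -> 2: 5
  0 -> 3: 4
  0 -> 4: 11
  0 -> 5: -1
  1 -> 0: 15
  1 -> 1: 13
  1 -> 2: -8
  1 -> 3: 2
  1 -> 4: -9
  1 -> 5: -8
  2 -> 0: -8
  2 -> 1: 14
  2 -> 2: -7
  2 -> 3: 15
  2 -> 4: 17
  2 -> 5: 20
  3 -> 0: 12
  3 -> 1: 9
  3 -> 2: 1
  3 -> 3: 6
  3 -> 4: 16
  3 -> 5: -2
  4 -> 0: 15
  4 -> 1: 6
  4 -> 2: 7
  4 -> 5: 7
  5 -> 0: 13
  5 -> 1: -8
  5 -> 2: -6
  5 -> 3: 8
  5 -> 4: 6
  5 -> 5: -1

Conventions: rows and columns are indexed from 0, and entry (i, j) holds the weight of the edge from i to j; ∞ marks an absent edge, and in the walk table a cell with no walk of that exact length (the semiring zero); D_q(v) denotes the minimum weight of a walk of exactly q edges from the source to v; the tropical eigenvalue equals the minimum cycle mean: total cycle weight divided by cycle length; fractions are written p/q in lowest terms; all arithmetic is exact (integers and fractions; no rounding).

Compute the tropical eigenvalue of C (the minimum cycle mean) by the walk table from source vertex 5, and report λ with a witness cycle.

q=0: [∞, ∞, ∞, ∞, ∞, 0]
q=1: [13, -8, -6, 8, 6, -1]
q=2: [-14, -9, -16, -6, -17, -16]
q=3: [-24, -24, -23, -10, -18, -17]
q=4: [-31, -25, -32, -22, -33, -32]
q=5: [-40, -40, -39, -27, -34, -33]
q=6: [-47, -41, -48, -38, -49, -48]
Optimal cycle mean attained by: cycle 1->5->1, total (-8) + (-8), length 2.
Answer: λ = -8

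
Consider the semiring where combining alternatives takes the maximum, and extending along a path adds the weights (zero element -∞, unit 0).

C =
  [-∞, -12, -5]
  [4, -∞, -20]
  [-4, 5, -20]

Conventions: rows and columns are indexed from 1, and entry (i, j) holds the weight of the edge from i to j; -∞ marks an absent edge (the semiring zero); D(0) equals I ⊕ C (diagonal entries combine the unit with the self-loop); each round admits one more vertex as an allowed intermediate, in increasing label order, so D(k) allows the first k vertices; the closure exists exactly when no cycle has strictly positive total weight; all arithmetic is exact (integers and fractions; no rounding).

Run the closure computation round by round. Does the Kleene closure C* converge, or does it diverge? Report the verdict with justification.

D(0):
  [0, -12, -5]
  [4, 0, -20]
  [-4, 5, 0]
D(1):
  [0, -12, -5]
  [4, 0, -1]
  [-4, 5, 0]
Detection: at round 2, diagonal entry (3, 3) turns strictly positive.
Key observation: the cycle 3->2->1->3 has total weight 5 + 4 + (-5), which is strictly positive.
Answer: DIVERGES — positive cycle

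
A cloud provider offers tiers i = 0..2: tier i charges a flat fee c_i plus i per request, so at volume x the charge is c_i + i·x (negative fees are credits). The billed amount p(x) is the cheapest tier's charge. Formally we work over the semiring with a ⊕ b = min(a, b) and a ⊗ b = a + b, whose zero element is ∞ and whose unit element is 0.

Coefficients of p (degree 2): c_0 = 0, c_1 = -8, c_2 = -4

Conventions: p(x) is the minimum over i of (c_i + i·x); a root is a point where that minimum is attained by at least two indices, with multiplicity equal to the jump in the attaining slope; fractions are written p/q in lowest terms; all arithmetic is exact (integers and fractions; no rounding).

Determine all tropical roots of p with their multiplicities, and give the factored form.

hull edge (i=0, c=0) to (i=1, c=-8): slope -8, span 1
hull edge (i=1, c=-8) to (i=2, c=-4): slope 4, span 1
Factored form: p(x) = -4 ⊗ (x ⊕ (-4)) ⊗ (x ⊕ 8)
Answer: roots = -4 (mult 1), 8 (mult 1)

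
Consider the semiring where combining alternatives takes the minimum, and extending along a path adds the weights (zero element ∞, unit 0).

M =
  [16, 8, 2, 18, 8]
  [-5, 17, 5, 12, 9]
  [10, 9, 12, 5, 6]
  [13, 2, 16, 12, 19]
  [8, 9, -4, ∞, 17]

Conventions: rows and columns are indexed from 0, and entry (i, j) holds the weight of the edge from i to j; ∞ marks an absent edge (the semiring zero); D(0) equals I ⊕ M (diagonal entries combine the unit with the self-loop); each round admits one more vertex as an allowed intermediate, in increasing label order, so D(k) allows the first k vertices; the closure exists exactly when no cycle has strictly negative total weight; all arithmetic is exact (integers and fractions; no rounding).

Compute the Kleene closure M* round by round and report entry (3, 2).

D(0):
  [0, 8, 2, 18, 8]
  [-5, 0, 5, 12, 9]
  [10, 9, 0, 5, 6]
  [13, 2, 16, 0, 19]
  [8, 9, -4, ∞, 0]
D(1):
  [0, 8, 2, 18, 8]
  [-5, 0, -3, 12, 3]
  [10, 9, 0, 5, 6]
  [13, 2, 15, 0, 19]
  [8, 9, -4, 26, 0]
D(2):
  [0, 8, 2, 18, 8]
  [-5, 0, -3, 12, 3]
  [4, 9, 0, 5, 6]
  [-3, 2, -1, 0, 5]
  [4, 9, -4, 21, 0]
D(3):
  [0, 8, 2, 7, 8]
  [-5, 0, -3, 2, 3]
  [4, 9, 0, 5, 6]
  [-3, 2, -1, 0, 5]
  [0, 5, -4, 1, 0]
D(4):
  [0, 8, 2, 7, 8]
  [-5, 0, -3, 2, 3]
  [2, 7, 0, 5, 6]
  [-3, 2, -1, 0, 5]
  [-2, 3, -4, 1, 0]
D(5):
  [0, 8, 2, 7, 8]
  [-5, 0, -3, 2, 3]
  [2, 7, 0, 5, 6]
  [-3, 2, -1, 0, 5]
  [-2, 3, -4, 1, 0]
Answer: M*[3][2] = -1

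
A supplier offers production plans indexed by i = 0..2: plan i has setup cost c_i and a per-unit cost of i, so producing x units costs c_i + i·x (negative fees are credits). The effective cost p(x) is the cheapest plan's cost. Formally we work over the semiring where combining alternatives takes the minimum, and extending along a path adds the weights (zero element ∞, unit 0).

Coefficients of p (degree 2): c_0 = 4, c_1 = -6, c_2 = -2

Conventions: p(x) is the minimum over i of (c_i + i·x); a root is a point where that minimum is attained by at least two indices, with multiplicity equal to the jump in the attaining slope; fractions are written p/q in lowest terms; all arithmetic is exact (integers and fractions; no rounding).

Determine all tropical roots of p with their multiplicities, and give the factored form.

hull edge (i=0, c=4) to (i=1, c=-6): slope -10, span 1
hull edge (i=1, c=-6) to (i=2, c=-2): slope 4, span 1
Factored form: p(x) = -2 ⊗ (x ⊕ (-4)) ⊗ (x ⊕ 10)
Answer: roots = -4 (mult 1), 10 (mult 1)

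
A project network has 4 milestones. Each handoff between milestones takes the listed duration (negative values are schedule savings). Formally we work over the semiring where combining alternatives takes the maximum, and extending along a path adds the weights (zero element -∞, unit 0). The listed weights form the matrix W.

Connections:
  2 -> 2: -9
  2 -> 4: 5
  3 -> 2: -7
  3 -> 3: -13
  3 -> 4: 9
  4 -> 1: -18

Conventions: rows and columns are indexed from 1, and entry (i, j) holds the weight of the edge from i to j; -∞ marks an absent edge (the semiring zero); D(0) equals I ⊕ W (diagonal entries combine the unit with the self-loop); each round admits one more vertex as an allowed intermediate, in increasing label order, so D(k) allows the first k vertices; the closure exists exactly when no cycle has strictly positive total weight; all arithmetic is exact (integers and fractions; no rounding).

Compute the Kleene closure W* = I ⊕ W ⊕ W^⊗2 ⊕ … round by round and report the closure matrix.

D(0):
  [0, -∞, -∞, -∞]
  [-∞, 0, -∞, 5]
  [-∞, -7, 0, 9]
  [-18, -∞, -∞, 0]
D(1):
  [0, -∞, -∞, -∞]
  [-∞, 0, -∞, 5]
  [-∞, -7, 0, 9]
  [-18, -∞, -∞, 0]
D(2):
  [0, -∞, -∞, -∞]
  [-∞, 0, -∞, 5]
  [-∞, -7, 0, 9]
  [-18, -∞, -∞, 0]
D(3):
  [0, -∞, -∞, -∞]
  [-∞, 0, -∞, 5]
  [-∞, -7, 0, 9]
  [-18, -∞, -∞, 0]
D(4):
  [0, -∞, -∞, -∞]
  [-13, 0, -∞, 5]
  [-9, -7, 0, 9]
  [-18, -∞, -∞, 0]
Answer: W* = [[0, -∞, -∞, -∞], [-13, 0, -∞, 5], [-9, -7, 0, 9], [-18, -∞, -∞, 0]]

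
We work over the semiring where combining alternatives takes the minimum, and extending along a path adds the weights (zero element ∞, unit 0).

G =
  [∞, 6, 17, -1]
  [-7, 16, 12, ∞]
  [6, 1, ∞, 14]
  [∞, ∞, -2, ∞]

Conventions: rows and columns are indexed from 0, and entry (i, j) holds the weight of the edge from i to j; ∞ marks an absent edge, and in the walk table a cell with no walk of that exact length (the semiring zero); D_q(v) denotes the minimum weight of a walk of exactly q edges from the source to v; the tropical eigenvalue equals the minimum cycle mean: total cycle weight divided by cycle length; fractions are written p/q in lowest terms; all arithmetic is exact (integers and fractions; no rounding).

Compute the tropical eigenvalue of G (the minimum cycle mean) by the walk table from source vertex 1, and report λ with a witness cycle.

q=0: [∞, 0, ∞, ∞]
q=1: [-7, 16, 12, ∞]
q=2: [9, -1, 10, -8]
q=3: [-8, 11, -10, 8]
q=4: [-4, -9, 6, -9]
Optimal cycle mean attained by: cycle 0->3->2->1->0, total (-1) + (-2) + 1 + (-7), length 4.
Answer: λ = -9/4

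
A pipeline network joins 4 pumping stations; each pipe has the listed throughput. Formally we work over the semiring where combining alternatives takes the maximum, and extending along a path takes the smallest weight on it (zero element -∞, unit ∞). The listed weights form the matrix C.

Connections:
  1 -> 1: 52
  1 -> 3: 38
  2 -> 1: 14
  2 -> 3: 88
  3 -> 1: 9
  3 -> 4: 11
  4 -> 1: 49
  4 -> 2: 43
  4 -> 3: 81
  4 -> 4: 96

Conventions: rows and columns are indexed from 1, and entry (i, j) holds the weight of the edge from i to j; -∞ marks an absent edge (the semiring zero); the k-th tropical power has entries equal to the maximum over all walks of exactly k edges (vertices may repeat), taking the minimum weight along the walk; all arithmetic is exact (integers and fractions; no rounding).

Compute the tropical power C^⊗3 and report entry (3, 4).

C^⊗2:
  [52, -∞, 38, 11]
  [14, -∞, 14, 11]
  [11, 11, 11, 11]
  [49, 43, 81, 96]
C^⊗3:
  [52, 11, 38, 11]
  [14, 11, 14, 11]
  [11, 11, 11, 11]
  [49, 43, 81, 96]
Key observation: the optimum is the walk 3->4->4->4, with weight 11 min 96 min 96 = 11.
Optimal value attained by: walk 3->4->4->4.
Answer: (C^⊗3)[3][4] = 11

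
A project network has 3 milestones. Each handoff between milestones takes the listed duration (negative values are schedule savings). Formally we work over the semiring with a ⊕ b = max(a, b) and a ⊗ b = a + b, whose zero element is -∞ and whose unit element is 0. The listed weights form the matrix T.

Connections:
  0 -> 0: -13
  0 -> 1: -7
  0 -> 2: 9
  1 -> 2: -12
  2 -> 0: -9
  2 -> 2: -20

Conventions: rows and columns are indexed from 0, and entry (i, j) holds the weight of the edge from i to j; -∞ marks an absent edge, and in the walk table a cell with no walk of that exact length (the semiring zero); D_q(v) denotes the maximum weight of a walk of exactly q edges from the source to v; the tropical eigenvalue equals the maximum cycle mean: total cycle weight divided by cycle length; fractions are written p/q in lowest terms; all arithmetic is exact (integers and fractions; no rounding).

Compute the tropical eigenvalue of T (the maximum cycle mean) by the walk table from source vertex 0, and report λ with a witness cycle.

q=0: [0, -∞, -∞]
q=1: [-13, -7, 9]
q=2: [0, -20, -4]
q=3: [-13, -7, 9]
Optimal cycle mean attained by: cycle 0->2->0, total 9 + (-9), length 2.
Answer: λ = 0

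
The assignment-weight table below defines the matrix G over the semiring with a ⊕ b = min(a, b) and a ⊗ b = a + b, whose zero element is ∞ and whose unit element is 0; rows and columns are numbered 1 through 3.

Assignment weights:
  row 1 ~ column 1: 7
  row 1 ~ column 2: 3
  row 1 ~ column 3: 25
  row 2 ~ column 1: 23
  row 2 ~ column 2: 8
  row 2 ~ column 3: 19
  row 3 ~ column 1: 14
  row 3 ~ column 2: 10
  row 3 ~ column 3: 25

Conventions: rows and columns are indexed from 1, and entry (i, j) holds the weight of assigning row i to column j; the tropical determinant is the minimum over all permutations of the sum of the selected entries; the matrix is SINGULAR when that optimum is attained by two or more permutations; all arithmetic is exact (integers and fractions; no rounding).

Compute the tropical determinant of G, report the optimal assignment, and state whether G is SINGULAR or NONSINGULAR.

σ = (1, 2, 3): 7 + 8 + 25 = 40
σ = (1, 3, 2): 7 + 19 + 10 = 36
σ = (2, 1, 3): 3 + 23 + 25 = 51
σ = (2, 3, 1): 3 + 19 + 14 = 36
σ = (3, 1, 2): 25 + 23 + 10 = 58
σ = (3, 2, 1): 25 + 8 + 14 = 47
Optimal value attained by: σ = (1, 3, 2).
Answer: det⊕(G) = 36; verdict: SINGULAR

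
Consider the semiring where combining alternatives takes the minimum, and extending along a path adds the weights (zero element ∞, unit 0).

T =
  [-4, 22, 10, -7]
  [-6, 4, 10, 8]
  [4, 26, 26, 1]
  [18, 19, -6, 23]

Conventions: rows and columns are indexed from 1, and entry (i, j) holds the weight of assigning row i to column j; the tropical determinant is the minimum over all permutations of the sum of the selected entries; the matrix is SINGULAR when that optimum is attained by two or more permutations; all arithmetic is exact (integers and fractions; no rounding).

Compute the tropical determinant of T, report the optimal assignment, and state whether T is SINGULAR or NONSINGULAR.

σ = (1, 2, 3, 4): (-4) + 4 + 26 + 23 = 49
σ = (1, 2, 4, 3): (-4) + 4 + 1 + (-6) = -5
σ = (1, 3, 2, 4): (-4) + 10 + 26 + 23 = 55
σ = (1, 3, 4, 2): (-4) + 10 + 1 + 19 = 26
σ = (1, 4, 2, 3): (-4) + 8 + 26 + (-6) = 24
σ = (1, 4, 3, 2): (-4) + 8 + 26 + 19 = 49
σ = (2, 1, 3, 4): 22 + (-6) + 26 + 23 = 65
σ = (2, 1, 4, 3): 22 + (-6) + 1 + (-6) = 11
σ = (2, 3, 1, 4): 22 + 10 + 4 + 23 = 59
σ = (2, 3, 4, 1): 22 + 10 + 1 + 18 = 51
σ = (2, 4, 1, 3): 22 + 8 + 4 + (-6) = 28
σ = (2, 4, 3, 1): 22 + 8 + 26 + 18 = 74
σ = (3, 1, 2, 4): 10 + (-6) + 26 + 23 = 53
σ = (3, 1, 4, 2): 10 + (-6) + 1 + 19 = 24
σ = (3, 2, 1, 4): 10 + 4 + 4 + 23 = 41
σ = (3, 2, 4, 1): 10 + 4 + 1 + 18 = 33
σ = (3, 4, 1, 2): 10 + 8 + 4 + 19 = 41
σ = (3, 4, 2, 1): 10 + 8 + 26 + 18 = 62
σ = (4, 1, 2, 3): (-7) + (-6) + 26 + (-6) = 7
σ = (4, 1, 3, 2): (-7) + (-6) + 26 + 19 = 32
σ = (4, 2, 1, 3): (-7) + 4 + 4 + (-6) = -5
σ = (4, 2, 3, 1): (-7) + 4 + 26 + 18 = 41
σ = (4, 3, 1, 2): (-7) + 10 + 4 + 19 = 26
σ = (4, 3, 2, 1): (-7) + 10 + 26 + 18 = 47
Optimal value attained by: σ = (1, 2, 4, 3).
Answer: det⊕(T) = -5; verdict: SINGULAR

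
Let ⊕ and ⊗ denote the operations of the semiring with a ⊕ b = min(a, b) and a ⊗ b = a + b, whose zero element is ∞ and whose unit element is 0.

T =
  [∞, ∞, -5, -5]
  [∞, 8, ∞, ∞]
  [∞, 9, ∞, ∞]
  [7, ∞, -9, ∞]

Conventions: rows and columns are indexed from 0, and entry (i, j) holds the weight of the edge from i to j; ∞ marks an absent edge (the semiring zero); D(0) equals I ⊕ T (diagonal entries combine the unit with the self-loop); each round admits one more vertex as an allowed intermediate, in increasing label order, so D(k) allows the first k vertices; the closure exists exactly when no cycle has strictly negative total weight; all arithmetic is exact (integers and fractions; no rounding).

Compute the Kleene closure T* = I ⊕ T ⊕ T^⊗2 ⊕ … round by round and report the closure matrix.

D(0):
  [0, ∞, -5, -5]
  [∞, 0, ∞, ∞]
  [∞, 9, 0, ∞]
  [7, ∞, -9, 0]
D(1):
  [0, ∞, -5, -5]
  [∞, 0, ∞, ∞]
  [∞, 9, 0, ∞]
  [7, ∞, -9, 0]
D(2):
  [0, ∞, -5, -5]
  [∞, 0, ∞, ∞]
  [∞, 9, 0, ∞]
  [7, ∞, -9, 0]
D(3):
  [0, 4, -5, -5]
  [∞, 0, ∞, ∞]
  [∞, 9, 0, ∞]
  [7, 0, -9, 0]
D(4):
  [0, -5, -14, -5]
  [∞, 0, ∞, ∞]
  [∞, 9, 0, ∞]
  [7, 0, -9, 0]
Answer: T* = [[0, -5, -14, -5], [∞, 0, ∞, ∞], [∞, 9, 0, ∞], [7, 0, -9, 0]]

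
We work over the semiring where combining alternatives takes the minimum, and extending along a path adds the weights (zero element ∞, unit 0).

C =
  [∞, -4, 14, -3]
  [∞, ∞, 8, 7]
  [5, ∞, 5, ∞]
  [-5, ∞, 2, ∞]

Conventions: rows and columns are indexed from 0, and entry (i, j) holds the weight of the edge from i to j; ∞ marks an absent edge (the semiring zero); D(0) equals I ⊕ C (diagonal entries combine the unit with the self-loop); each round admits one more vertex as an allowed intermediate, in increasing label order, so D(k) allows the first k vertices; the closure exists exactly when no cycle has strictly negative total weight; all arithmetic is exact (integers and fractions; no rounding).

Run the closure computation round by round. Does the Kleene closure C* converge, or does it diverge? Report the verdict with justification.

D(0):
  [0, -4, 14, -3]
  [∞, 0, 8, 7]
  [5, ∞, 0, ∞]
  [-5, ∞, 2, 0]
Detection: at round 1, diagonal entry (3, 3) turns strictly negative.
Key observation: the cycle 3->0->3 has total weight (-5) + (-3), which is strictly negative.
Answer: DIVERGES — negative cycle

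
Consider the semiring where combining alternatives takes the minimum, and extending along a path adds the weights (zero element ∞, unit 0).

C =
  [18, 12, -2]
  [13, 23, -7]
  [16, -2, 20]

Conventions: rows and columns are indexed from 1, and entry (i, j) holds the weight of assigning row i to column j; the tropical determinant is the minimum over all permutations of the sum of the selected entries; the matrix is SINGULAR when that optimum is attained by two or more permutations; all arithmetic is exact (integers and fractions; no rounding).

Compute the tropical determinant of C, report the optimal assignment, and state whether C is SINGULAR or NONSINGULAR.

σ = (1, 2, 3): 18 + 23 + 20 = 61
σ = (1, 3, 2): 18 + (-7) + (-2) = 9
σ = (2, 1, 3): 12 + 13 + 20 = 45
σ = (2, 3, 1): 12 + (-7) + 16 = 21
σ = (3, 1, 2): (-2) + 13 + (-2) = 9
σ = (3, 2, 1): (-2) + 23 + 16 = 37
Optimal value attained by: σ = (1, 3, 2).
Answer: det⊕(C) = 9; verdict: SINGULAR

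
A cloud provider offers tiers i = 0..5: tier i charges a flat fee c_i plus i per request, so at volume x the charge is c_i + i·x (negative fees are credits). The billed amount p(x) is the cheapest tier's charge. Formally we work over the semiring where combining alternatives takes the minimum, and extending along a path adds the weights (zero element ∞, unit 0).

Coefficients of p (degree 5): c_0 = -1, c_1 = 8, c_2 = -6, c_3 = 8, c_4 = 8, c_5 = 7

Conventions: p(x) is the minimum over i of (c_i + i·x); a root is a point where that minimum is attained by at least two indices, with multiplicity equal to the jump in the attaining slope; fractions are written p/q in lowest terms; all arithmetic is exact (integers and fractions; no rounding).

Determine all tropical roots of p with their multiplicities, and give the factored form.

hull edge (i=0, c=-1) to (i=2, c=-6): slope -5/2, span 2
hull edge (i=2, c=-6) to (i=5, c=7): slope 13/3, span 3
Factored form: p(x) = 7 ⊗ (x ⊕ (-13/3)) ⊗ (x ⊕ (-13/3)) ⊗ (x ⊕ (-13/3)) ⊗ (x ⊕ 5/2) ⊗ (x ⊕ 5/2)
Answer: roots = -13/3 (mult 3), 5/2 (mult 2)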